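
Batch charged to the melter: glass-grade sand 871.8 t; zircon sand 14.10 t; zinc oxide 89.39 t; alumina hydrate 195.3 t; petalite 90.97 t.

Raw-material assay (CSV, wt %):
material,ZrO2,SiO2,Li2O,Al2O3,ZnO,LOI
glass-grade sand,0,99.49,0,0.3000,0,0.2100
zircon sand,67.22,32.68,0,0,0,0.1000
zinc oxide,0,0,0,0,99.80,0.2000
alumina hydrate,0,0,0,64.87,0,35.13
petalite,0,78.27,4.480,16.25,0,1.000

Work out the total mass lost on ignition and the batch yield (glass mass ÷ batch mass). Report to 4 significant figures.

Values along the way are printed (rounded to four significant figures) between the steps — full float precision is held through every step — exactly one rounding lands on every reported figure; derived quantities are computed from the batch weights on 1190 t of glass in exact precision (the five compositions, yield, totals, glass mass, LOI) as they appear in the question or the answer.
Each material's LOI contribution:
  glass-grade sand: 871.8 × 0.002100 = 1.831 t
  zircon sand: 14.10 × 0.001000 = 0.01410 t
  zinc oxide: 89.39 × 0.002000 = 0.1788 t
  alumina hydrate: 195.3 × 0.3513 = 68.61 t
  petalite: 90.97 × 0.01000 = 0.9097 t
Total LOI = 71.54 t
Glass = batch − LOI = 1262 − 71.54 = 1190 t

LOI loss = 71.54 t; glass = 1190 t; yield = 94.33%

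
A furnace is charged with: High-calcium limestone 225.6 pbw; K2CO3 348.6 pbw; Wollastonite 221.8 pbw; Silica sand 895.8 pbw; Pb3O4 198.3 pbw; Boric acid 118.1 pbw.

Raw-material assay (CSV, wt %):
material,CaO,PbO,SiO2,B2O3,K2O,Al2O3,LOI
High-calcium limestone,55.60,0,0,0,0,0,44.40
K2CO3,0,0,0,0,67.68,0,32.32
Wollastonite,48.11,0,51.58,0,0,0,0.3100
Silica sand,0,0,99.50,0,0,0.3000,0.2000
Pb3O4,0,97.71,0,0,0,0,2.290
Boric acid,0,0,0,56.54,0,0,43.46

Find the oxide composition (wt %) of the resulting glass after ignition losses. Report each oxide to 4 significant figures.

The whole derivation keeps exact precision in every operation. In-progress results are printed (rounded to 4 significant digits) in the printout; each reported figure undergoes a single rounding; the derived quantities are re-derived at full float precision (ignition loss, the totals, the six compositions, net glass mass, yield) using the weight values per 1737 pbw of glass as quoted within either problem or answer.
Delivered oxide masses:
  CaO: 225.6·0.5560 + 221.8·0.4811 = 232.1 pbw
  PbO: 198.3·0.9771 = 193.8 pbw
  SiO2: 221.8·0.5158 + 895.8·0.9950 = 1006 pbw
  B2O3: 118.1·0.5654 = 66.77 pbw
  K2O: 348.6·0.6768 = 235.9 pbw
  Al2O3: 895.8·0.003000 = 2.687 pbw
LOI: 225.6·0.4440 + 348.6·0.3232 + 221.8·0.003100 + 895.8·0.002000 + 198.3·0.02290 + 118.1·0.4346 = 271.2 pbw
Glass mass = batch − LOI = 2008 − 271.2 = 1737 pbw (= Σ oxide masses)
percent share: oxide ÷ glass, ×100

Glass mass = 1737 pbw (batch 2008 − LOI 271.2).
Composition: CaO 13.36%, PbO 11.15%, SiO2 57.90%, B2O3 3.844%, K2O 13.58%, Al2O3 0.1547%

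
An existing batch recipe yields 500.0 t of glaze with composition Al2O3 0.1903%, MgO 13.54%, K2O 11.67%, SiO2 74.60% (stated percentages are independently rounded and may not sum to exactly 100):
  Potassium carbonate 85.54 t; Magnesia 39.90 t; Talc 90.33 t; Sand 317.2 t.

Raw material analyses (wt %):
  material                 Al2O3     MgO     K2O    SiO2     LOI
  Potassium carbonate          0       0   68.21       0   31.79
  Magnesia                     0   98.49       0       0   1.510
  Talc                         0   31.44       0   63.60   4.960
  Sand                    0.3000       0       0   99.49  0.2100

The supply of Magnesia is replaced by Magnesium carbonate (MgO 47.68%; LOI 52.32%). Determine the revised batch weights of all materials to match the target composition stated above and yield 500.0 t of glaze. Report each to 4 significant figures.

All arithmetic carries exact precision at every stage. Mid-chain values are printed (rounded to 4 significant digits) between the steps; a single rounding produces each reported figure; the derived quantities, including glass mass, totals, ignition loss, four oxide percentages, yield, are re-derived from the weighed amounts at 500.0 t of glass in exact precision, as they appear in the problem or answer text.
Oxide mass targets, per 500.0 t glaze:
  Al2O3: 0.1903% × 500.0 = 0.9515 t
  MgO: 13.54% × 500.0 = 67.70 t
  K2O: 11.67% × 500.0 = 58.35 t
  SiO2: 74.60% × 500.0 = 373.0 t
Oxide-by-oxide audit from the weights as reported, for the quoted basis mass (every target is met by its sum within answer rounding):
  Al2O3: 317.2·0.003000 = 0.9516 t (target 0.9515 t)
  MgO: 82.42·0.4768 + 90.33·0.3144 = 67.70 t (target 67.70 t)
  K2O: 85.54·0.6821 = 58.35 t (target 58.35 t)
  SiO2: 90.33·0.6360 + 317.2·0.9949 = 373.0 t (target 373.0 t)
The glass-mass cross-check: total charge less LOI = 500.0 t (oxide target masses add up to 500.0 t; versus the stated basis of 500.0 t — gaps are rounding artifacts).
Summing the batch: Σ batch = 575.5 t; loss to ignition Σ batch·LOI = 75.46 t; yield: glass divided by total = 86.89%.

Revised batch per 500.0 t glaze:
  Potassium carbonate: 85.54 t
  Magnesium carbonate: 82.42 t
  Talc: 90.33 t
  Sand: 317.2 t
Total batch = 575.5 t; LOI loss = 75.46 t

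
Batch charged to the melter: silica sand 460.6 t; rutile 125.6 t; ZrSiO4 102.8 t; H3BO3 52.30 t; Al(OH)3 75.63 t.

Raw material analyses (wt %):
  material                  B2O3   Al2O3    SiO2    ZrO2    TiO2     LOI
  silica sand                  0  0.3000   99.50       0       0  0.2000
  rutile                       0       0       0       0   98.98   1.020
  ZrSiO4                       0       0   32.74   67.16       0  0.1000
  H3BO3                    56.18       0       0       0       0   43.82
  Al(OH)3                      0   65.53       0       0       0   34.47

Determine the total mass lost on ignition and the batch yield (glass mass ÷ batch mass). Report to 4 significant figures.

LOI loss = 51.29 t; glass = 765.6 t; yield = 93.72%

Every computation carries full float precision through the solve — in-progress results appear rounded to 4 significant figures alongside each step — exactly one rounding is applied to every reported value — the derived quantities, including glass mass, the totals, the five compositions, the yield, ignition loss, are rebuilt starting from the weights per 765.6 t of glass at full float precision, as quoted within question or answer.
Material-by-material LOI:
  silica sand: 460.6 × 0.002000 = 0.9212 t
  rutile: 125.6 × 0.01020 = 1.281 t
  ZrSiO4: 102.8 × 0.001000 = 0.1028 t
  H3BO3: 52.30 × 0.4382 = 22.92 t
  Al(OH)3: 75.63 × 0.3447 = 26.07 t
Total LOI = 51.29 t
Glass = batch − LOI = 816.9 − 51.29 = 765.6 t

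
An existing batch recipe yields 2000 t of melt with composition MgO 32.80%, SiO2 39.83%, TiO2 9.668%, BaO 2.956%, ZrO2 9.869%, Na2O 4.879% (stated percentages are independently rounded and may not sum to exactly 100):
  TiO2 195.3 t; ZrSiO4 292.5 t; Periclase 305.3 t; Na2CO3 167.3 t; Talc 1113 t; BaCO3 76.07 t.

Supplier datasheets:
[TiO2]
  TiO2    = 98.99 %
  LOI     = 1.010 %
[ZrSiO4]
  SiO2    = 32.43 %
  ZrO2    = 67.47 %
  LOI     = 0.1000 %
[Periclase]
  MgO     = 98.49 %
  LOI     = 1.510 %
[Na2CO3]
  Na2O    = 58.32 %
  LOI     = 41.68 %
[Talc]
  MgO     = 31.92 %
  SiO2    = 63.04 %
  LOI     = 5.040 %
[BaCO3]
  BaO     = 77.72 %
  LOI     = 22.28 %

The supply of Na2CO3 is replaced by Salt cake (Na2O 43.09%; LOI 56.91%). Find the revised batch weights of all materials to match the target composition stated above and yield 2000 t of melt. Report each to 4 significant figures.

Revised batch per 2000 t melt:
  TiO2: 195.3 t
  ZrSiO4: 292.5 t
  Periclase: 305.3 t
  Salt cake: 226.5 t
  Talc: 1113 t
  BaCO3: 76.07 t
Total batch = 2209 t; LOI loss = 208.8 t

Values along the way appear rounded to four significant figures between the steps — every computation holds full precision at each step. Each reported value receives exactly one rounding; all derived quantities (LOI, the six compositions, net glass mass, totals, yield) are rebuilt in full precision using the weight values per 2000 t of glass, exactly as shown in the question or the answer.
Target masses of each oxide per 2000 t melt:
  MgO: 32.80% × 2000 = 656.0 t
  SiO2: 39.83% × 2000 = 796.6 t
  TiO2: 9.668% × 2000 = 193.4 t
  BaO: 2.956% × 2000 = 59.12 t
  ZrO2: 9.869% × 2000 = 197.4 t
  Na2O: 4.879% × 2000 = 97.58 t
A balance pass over the oxides, per the reported batch figures, under the basis named above (each sum matches its target mass exact up to rounding of places):
  MgO: 305.3·0.9849 + 1113·0.3192 = 656.0 t (target 656.0 t)
  SiO2: 292.5·0.3243 + 1113·0.6304 = 796.5 t (target 796.6 t)
  TiO2: 195.3·0.9899 = 193.3 t (target 193.4 t)
  BaO: 76.07·0.7772 = 59.12 t (target 59.12 t)
  ZrO2: 292.5·0.6747 = 197.3 t (target 197.4 t)
  Na2O: 226.5·0.4309 = 97.60 t (target 97.58 t)
Glass-mass bookkeeping: batch Σ − ignition loss = 2000 t (summing oxide targets gives 2000 t; versus the stated basis of 2000 t — deltas are rounding alone).
Total batch = Σ batch = 2209 t; Σ batch·LOI gives LOI loss = 208.8 t; as yield: glass ÷ batch → 90.55%.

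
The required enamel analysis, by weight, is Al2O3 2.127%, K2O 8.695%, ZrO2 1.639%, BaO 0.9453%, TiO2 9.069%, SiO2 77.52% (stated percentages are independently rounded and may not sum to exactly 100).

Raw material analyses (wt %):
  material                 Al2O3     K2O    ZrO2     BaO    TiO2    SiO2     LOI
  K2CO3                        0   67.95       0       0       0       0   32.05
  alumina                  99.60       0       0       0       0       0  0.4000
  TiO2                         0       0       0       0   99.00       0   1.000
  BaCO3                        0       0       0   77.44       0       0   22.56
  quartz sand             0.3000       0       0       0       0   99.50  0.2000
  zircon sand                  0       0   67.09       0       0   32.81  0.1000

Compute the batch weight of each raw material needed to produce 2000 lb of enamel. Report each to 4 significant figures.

All internal work maintains full float precision all the way through. Values along the way are shown, rounded to four significant digits, across the worked steps — every reported result includes exactly one rounding; all derived quantities are recomputed from the weighed amounts at 2000 lb of glass in exact precision (the yield, six oxide percentages, ignition loss, totals, glass mass), exactly as printed in the problem or answer text.
Target masses of each oxide per 2000 lb enamel:
  Al2O3: 2.127% × 2000 = 42.54 lb
  K2O: 8.695% × 2000 = 173.9 lb
  ZrO2: 1.639% × 2000 = 32.78 lb
  BaO: 0.9453% × 2000 = 18.91 lb
  TiO2: 9.069% × 2000 = 181.4 lb
  SiO2: 77.52% × 2000 = 1550 lb
Sums-versus-targets review per the reported batch figures, per the basis as stated (summed amounts equal target values modulo rounding of the values):
  Al2O3: 38.07·0.9960 + 1542·0.003000 = 42.54 lb (target 42.54 lb)
  K2O: 255.9·0.6795 = 173.9 lb (target 173.9 lb)
  ZrO2: 48.86·0.6709 = 32.78 lb (target 32.78 lb)
  BaO: 24.41·0.7744 = 18.90 lb (target 18.91 lb)
  TiO2: 183.2·0.9900 = 181.4 lb (target 181.4 lb)
  SiO2: 1542·0.9950 + 48.86·0.3281 = 1550 lb (target 1550 lb)
Glass-mass bookkeeping: Σ batch − LOI loss = 2000 lb (oxide target masses add up to 2000 lb; with the basis standing at 2000 lb — any gap is answer rounding).
Whole-batch sum: Σ batch = 2092 lb; LOI removed, Σ of batch·LOI: 92.64 lb; yield, glass over the total, = 95.57%.

Batch per 2000 lb enamel:
  K2CO3: 255.9 lb
  alumina: 38.07 lb
  TiO2: 183.2 lb
  BaCO3: 24.41 lb
  quartz sand: 1542 lb
  zircon sand: 48.86 lb
Total batch = 2092 lb; LOI loss = 92.64 lb; yield = 95.57%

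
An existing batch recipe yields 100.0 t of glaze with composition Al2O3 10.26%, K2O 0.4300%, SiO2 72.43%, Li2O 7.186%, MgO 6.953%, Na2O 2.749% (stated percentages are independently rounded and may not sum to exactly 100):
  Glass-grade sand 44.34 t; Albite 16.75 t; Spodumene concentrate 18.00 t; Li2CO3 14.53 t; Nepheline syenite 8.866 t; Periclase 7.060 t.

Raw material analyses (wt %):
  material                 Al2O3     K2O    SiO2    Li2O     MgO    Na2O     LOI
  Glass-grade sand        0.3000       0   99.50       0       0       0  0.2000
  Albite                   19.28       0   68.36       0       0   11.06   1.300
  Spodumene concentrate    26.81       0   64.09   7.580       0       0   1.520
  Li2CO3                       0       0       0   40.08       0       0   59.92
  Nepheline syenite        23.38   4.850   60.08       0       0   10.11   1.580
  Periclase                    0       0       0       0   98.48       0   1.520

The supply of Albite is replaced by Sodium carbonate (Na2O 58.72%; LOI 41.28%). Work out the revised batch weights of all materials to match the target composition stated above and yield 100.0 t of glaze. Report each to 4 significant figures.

Revised batch per 100.0 t glaze:
  Glass-grade sand: 48.12 t
  Sodium carbonate: 3.155 t
  Spodumene concentrate: 30.00 t
  Li2CO3: 12.26 t
  Nepheline syenite: 8.866 t
  Periclase: 7.060 t
Total batch = 109.5 t; LOI loss = 9.448 t

In-progress results are printed rounded off to 4 significant figures within the worked lines — all internal work carries full float precision from start to finish. Every reported figure takes a single rounding. Derived quantities are carried using the weight values on 100.0 t of glass at full precision (the yield, the totals, LOI, net glass mass, six oxide percentages), as set out in either problem or answer.
The oxide mass targets at 100.0 t glaze:
  Al2O3: 10.26% × 100.0 = 10.26 t
  K2O: 0.4300% × 100.0 = 0.4300 t
  SiO2: 72.43% × 100.0 = 72.43 t
  Li2O: 7.186% × 100.0 = 7.186 t
  MgO: 6.953% × 100.0 = 6.953 t
  Na2O: 2.749% × 100.0 = 2.749 t
Oxide-by-oxide audit per the reported batch figures, on the stated basis (delivered sums recover each target once rounding is allowed for):
  Al2O3: 48.12·0.003000 + 30.00·0.2681 + 8.866·0.2338 = 10.26 t (target 10.26 t)
  K2O: 8.866·0.04850 = 0.4300 t (target 0.4300 t)
  SiO2: 48.12·0.9950 + 30.00·0.6409 + 8.866·0.6008 = 72.43 t (target 72.43 t)
  Li2O: 30.00·0.07580 + 12.26·0.4008 = 7.188 t (target 7.186 t)
  MgO: 7.060·0.9848 = 6.953 t (target 6.953 t)
  Na2O: 3.155·0.5872 + 8.866·0.1011 = 2.749 t (target 2.749 t)
Auditing the glass mass value: batch Σ − ignition loss = 100.0 t (targets for the oxides total 100.0 t; against the stated basis, 100.0 t — deltas are rounding alone).
Summing the batch: Σ batch = 109.5 t; ignition loss, Σ(batch × LOI) = 9.448 t; yield, glass over the total, = 91.37%.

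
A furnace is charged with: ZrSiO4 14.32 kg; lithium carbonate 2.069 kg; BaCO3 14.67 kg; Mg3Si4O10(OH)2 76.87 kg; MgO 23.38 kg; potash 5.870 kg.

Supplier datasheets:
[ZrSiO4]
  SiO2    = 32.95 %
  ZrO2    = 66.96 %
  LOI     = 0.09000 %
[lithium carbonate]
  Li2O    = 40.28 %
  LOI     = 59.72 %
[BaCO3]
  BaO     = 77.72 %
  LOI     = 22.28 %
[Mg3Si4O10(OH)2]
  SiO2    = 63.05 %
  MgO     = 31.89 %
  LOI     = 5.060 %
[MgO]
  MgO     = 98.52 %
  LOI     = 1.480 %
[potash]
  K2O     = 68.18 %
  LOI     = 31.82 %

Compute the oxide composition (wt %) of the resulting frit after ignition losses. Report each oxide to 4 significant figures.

Glass mass = 126.6 kg (batch 137.2 − LOI 10.62).
Composition: BaO 9.009%, K2O 3.162%, SiO2 42.02%, Li2O 0.6585%, ZrO2 7.576%, MgO 37.57%

Mid-chain values are shown (rounded to four significant figures) alongside each step. All arithmetic keeps exact precision end to end. Each reported result is rounded once only. The derived quantities, including the six compositions, totals, glass mass, LOI, the yield, are re-derived from the batch weights per 126.6 kg of glass in full float precision, as set out in either problem or answer.
Oxide-by-oxide delivered mass:
  BaO: 14.67·0.7772 = 11.40 kg
  K2O: 5.870·0.6818 = 4.002 kg
  SiO2: 14.32·0.3295 + 76.87·0.6305 = 53.18 kg
  Li2O: 2.069·0.4028 = 0.8334 kg
  ZrO2: 14.32·0.6696 = 9.589 kg
  MgO: 76.87·0.3189 + 23.38·0.9852 = 47.55 kg
LOI: 14.32·9.000e-04 + 2.069·0.5972 + 14.67·0.2228 + 76.87·0.05060 + 23.38·0.01480 + 5.870·0.3182 = 10.62 kg
Resulting glass, batch − LOI: 137.2 − 10.62 = 126.6 kg (= Σ oxide masses)
oxide / glass × 100 gives the wt %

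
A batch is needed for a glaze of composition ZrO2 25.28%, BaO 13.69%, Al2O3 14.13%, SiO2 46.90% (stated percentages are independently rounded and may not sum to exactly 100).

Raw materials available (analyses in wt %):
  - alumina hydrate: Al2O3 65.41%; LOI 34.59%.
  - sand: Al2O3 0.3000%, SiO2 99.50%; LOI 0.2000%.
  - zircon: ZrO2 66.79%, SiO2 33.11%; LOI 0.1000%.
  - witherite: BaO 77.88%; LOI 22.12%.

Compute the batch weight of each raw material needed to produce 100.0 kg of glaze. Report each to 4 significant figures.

Each numeric step maintains full float precision in every operation; working values appear rounded off to 4 significant digits alongside each step; a single rounding completes every reported result — the derived quantities are recomputed in full float precision (four oxide percentages, the totals, glass mass, the yield, ignition loss) using the weight values for 100.0 kg of glass, as they appear in problem or answer.
Target oxide masses per 100.0 kg glaze:
  ZrO2: 25.28% × 100.0 = 25.28 kg
  BaO: 13.69% × 100.0 = 13.69 kg
  Al2O3: 14.13% × 100.0 = 14.13 kg
  SiO2: 46.90% × 100.0 = 46.90 kg
Sums-versus-targets review with the batch weights as given, relative to the basis at hand (each sum matches its target mass net of answer rounding effects):
  ZrO2: 37.85·0.6679 = 25.28 kg (target 25.28 kg)
  BaO: 17.58·0.7788 = 13.69 kg (target 13.69 kg)
  Al2O3: 21.44·0.6541 + 34.54·0.003000 = 14.13 kg (target 14.13 kg)
  SiO2: 34.54·0.9950 + 37.85·0.3311 = 46.90 kg (target 46.90 kg)
Glass mass check: Σ batch − LOI loss = 100.0 kg (per-oxide target masses sum to 100.0 kg; against the stated basis, 100.0 kg — deltas are rounding alone).
Total batch = Σ batch = 111.4 kg; loss to ignition Σ batch·LOI = 11.41 kg; yield: glass divided by total = 89.76%.

Batch per 100.0 kg glaze:
  alumina hydrate: 21.44 kg
  sand: 34.54 kg
  zircon: 37.85 kg
  witherite: 17.58 kg
Total batch = 111.4 kg; LOI loss = 11.41 kg; yield = 89.76%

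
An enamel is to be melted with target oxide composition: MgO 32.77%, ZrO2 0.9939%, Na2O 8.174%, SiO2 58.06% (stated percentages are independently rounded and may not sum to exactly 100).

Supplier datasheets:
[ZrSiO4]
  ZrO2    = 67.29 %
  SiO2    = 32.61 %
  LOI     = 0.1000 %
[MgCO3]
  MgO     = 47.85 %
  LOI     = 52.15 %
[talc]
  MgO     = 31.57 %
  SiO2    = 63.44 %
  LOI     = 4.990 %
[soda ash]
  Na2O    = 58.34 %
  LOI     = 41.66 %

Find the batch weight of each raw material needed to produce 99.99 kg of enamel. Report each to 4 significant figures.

Batch per 99.99 kg enamel:
  ZrSiO4: 1.477 kg
  MgCO3: 8.603 kg
  talc: 90.75 kg
  soda ash: 14.01 kg
Total batch = 114.8 kg; LOI loss = 14.85 kg; yield = 87.07%

Values along the way are shown rounded to 4 significant figures in the working; full precision is carried in every operation — each reported number is rounded only once — the derived quantities, including totals, LOI, the four compositions, net glass mass, the yield, are computed starting from the weights on 99.99 kg of glass at full float precision exactly as printed in the problem or the answer.
The oxide mass targets at 99.99 kg enamel:
  MgO: 32.77% × 99.99 = 32.77 kg
  ZrO2: 0.9939% × 99.99 = 0.9938 kg
  Na2O: 8.174% × 99.99 = 8.173 kg
  SiO2: 58.06% × 99.99 = 58.05 kg
Sums-versus-targets review from the weights as reported, per the basis as stated (sums match the target masses inside rounding margins):
  MgO: 8.603·0.4785 + 90.75·0.3157 = 32.77 kg (target 32.77 kg)
  ZrO2: 1.477·0.6729 = 0.9939 kg (target 0.9938 kg)
  Na2O: 14.01·0.5834 = 8.173 kg (target 8.173 kg)
  SiO2: 1.477·0.3261 + 90.75·0.6344 = 58.05 kg (target 58.05 kg)
Mass balance on the glass: the batch minus its LOI: 99.99 kg (summing oxide targets gives 99.99 kg; versus the stated basis of 99.99 kg — rounding explains the deltas).
Adding the batch up: Σ batch = 114.8 kg; LOI removed, Σ of batch·LOI: 14.85 kg; yield = glass ÷ total batch = 87.07%.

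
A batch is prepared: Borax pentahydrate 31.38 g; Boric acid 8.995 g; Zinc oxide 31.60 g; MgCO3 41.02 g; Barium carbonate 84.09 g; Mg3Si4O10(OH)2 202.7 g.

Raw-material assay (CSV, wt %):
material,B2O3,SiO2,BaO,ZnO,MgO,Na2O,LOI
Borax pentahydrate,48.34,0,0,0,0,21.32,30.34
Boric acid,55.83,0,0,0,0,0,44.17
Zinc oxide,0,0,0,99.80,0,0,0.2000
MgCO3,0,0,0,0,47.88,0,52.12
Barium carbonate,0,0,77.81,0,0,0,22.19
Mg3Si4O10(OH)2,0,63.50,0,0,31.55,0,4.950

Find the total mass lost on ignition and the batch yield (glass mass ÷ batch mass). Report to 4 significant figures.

LOI loss = 63.63 g; glass = 336.2 g; yield = 84.08%

All internal work keeps full float precision from first step to last. In-progress results are displayed rounded to 4 significant figures when written out. Exactly one rounding is applied to each reported result — all derived quantities, including glass mass, the six compositions, ignition loss, totals, the yield, are computed starting from the weights at 336.2 g of glass in full float precision exactly as printed in problem or answer.
Loss on ignition, line by line:
  Borax pentahydrate: 31.38 × 0.3034 = 9.521 g
  Boric acid: 8.995 × 0.4417 = 3.973 g
  Zinc oxide: 31.60 × 0.002000 = 0.06320 g
  MgCO3: 41.02 × 0.5212 = 21.38 g
  Barium carbonate: 84.09 × 0.2219 = 18.66 g
  Mg3Si4O10(OH)2: 202.7 × 0.04950 = 10.03 g
Total LOI = 63.63 g
Glass = batch − LOI = 399.8 − 63.63 = 336.2 g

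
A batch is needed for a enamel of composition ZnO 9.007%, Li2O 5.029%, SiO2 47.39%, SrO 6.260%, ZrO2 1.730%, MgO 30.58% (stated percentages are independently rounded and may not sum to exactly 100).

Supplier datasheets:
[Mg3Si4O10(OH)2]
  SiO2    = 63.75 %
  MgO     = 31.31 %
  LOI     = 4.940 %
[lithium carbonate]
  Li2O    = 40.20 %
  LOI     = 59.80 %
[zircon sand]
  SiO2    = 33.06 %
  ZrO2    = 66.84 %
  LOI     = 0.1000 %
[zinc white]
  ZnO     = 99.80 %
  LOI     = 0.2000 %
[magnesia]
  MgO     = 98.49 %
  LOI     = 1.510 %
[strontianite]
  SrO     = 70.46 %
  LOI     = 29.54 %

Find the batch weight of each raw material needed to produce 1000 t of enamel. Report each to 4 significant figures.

Batch per 1000 t enamel:
  Mg3Si4O10(OH)2: 730.0 t
  lithium carbonate: 125.1 t
  zircon sand: 25.88 t
  zinc white: 90.25 t
  magnesia: 78.44 t
  strontianite: 88.84 t
Total batch = 1139 t; LOI loss = 138.5 t; yield = 87.83%

All internal work maintains exact precision at every stage; values along the way appear rounded off to 4 significant digits between the steps; every reported result sees exactly one rounding; all derived quantities, including totals, the six compositions, the yield, net glass mass, LOI, are recomputed starting from the weights per 1000 t of glass at exact precision as written in the problem or answer text.
Per-oxide target masses for 1000 t enamel:
  ZnO: 9.007% × 1000 = 90.07 t
  Li2O: 5.029% × 1000 = 50.29 t
  SiO2: 47.39% × 1000 = 473.9 t
  SrO: 6.260% × 1000 = 62.60 t
  ZrO2: 1.730% × 1000 = 17.30 t
  MgO: 30.58% × 1000 = 305.8 t
A balance pass over the oxides, from the weights as reported, on the stated basis (every target is met by its sum once rounding is allowed for):
  ZnO: 90.25·0.9980 = 90.07 t (target 90.07 t)
  Li2O: 125.1·0.4020 = 50.29 t (target 50.29 t)
  SiO2: 730.0·0.6375 + 25.88·0.3306 = 473.9 t (target 473.9 t)
  SrO: 88.84·0.7046 = 62.60 t (target 62.60 t)
  ZrO2: 25.88·0.6684 = 17.30 t (target 17.30 t)
  MgO: 730.0·0.3131 + 78.44·0.9849 = 305.8 t (target 305.8 t)
Glass-mass bookkeeping: Σ batch − LOI loss = 1000 t (targets for the oxides total 1000 t; stated basis 1000 t — a pure rounding effect).
Adding the batch up: Σ batch = 1139 t; LOI removed, Σ of batch·LOI: 138.5 t; yield: glass divided by total = 87.83%.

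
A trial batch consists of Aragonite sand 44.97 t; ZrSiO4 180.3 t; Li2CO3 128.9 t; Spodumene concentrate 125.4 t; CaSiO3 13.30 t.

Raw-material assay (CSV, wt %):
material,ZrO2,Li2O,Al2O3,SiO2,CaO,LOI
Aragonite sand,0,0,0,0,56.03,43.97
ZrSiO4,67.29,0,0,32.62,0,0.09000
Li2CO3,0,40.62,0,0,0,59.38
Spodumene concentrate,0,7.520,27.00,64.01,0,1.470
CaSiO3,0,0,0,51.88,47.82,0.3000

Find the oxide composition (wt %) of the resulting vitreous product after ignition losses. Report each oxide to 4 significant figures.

Glass mass = 394.5 t (batch 492.9 − LOI 98.36).
Composition: ZrO2 30.75%, Li2O 15.66%, Al2O3 8.582%, SiO2 37.00%, CaO 7.999%

All arithmetic holds exact precision throughout; working values are shown rounded to four significant digits between the steps. Every reported number is rounded only once — derived quantities (the five compositions, LOI, the yield, the totals, glass mass) are rebuilt at full precision starting from the weights on 394.5 t of glass exactly as printed in problem or answer.
Per-oxide mass from batch:
  ZrO2: 180.3·0.6729 = 121.3 t
  Li2O: 128.9·0.4062 + 125.4·0.07520 = 61.79 t
  Al2O3: 125.4·0.2700 = 33.86 t
  SiO2: 180.3·0.3262 + 125.4·0.6401 + 13.30·0.5188 = 146.0 t
  CaO: 44.97·0.5603 + 13.30·0.4782 = 31.56 t
LOI: 44.97·0.4397 + 180.3·9.000e-04 + 128.9·0.5938 + 125.4·0.01470 + 13.30·0.003000 = 98.36 t
batch − LOI leaves glass = 492.9 − 98.36 = 394.5 t (the oxide masses sum to this)
percent share: oxide ÷ glass, ×100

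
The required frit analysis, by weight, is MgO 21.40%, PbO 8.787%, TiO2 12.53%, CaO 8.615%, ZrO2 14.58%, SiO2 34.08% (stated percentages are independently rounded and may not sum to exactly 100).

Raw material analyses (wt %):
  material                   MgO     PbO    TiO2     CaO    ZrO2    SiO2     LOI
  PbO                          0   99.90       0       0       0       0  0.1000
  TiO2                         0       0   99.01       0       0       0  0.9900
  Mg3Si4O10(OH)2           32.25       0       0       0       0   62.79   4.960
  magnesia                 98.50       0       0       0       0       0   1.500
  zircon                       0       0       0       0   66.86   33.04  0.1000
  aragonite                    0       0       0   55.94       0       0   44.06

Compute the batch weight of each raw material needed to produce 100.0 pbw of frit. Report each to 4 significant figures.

Batch per 100.0 pbw frit:
  PbO: 8.796 pbw
  TiO2: 12.66 pbw
  Mg3Si4O10(OH)2: 42.80 pbw
  magnesia: 7.712 pbw
  zircon: 21.81 pbw
  aragonite: 15.40 pbw
Total batch = 109.2 pbw; LOI loss = 9.180 pbw; yield = 91.59%

In-progress results are printed with 4-significant-figure rounding within the worked lines. Every computation runs at full float precision at all times. Each reported figure is rounded exactly once. All derived quantities are rebuilt at full precision (ignition loss, net glass mass, yield, totals, six oxide percentages) from the weighed amounts for 100.0 pbw of glass exactly as shown in the problem or answer text.
The oxide mass targets at 100.0 pbw frit:
  MgO: 21.40% × 100.0 = 21.40 pbw
  PbO: 8.787% × 100.0 = 8.787 pbw
  TiO2: 12.53% × 100.0 = 12.53 pbw
  CaO: 8.615% × 100.0 = 8.615 pbw
  ZrO2: 14.58% × 100.0 = 14.58 pbw
  SiO2: 34.08% × 100.0 = 34.08 pbw
Balance tally, oxide-wise, given the weights on record, under the basis named above (delivered sums recover each target up to rounding of the answer):
  MgO: 42.80·0.3225 + 7.712·0.9850 = 21.40 pbw (target 21.40 pbw)
  PbO: 8.796·0.9990 = 8.787 pbw (target 8.787 pbw)
  TiO2: 12.66·0.9901 = 12.53 pbw (target 12.53 pbw)
  CaO: 15.40·0.5594 = 8.615 pbw (target 8.615 pbw)
  ZrO2: 21.81·0.6686 = 14.58 pbw (target 14.58 pbw)
  SiO2: 42.80·0.6279 + 21.81·0.3304 = 34.08 pbw (target 34.08 pbw)
Glass-mass closure: whole batch net of LOI = 100.0 pbw (summing oxide targets gives 99.99 pbw; stated basis 100.0 pbw — gaps are rounding artifacts).
Adding the batch up: Σ batch = 109.2 pbw; ignition loss, Σ(batch × LOI) = 9.180 pbw; yield = glass ÷ total batch = 91.59%.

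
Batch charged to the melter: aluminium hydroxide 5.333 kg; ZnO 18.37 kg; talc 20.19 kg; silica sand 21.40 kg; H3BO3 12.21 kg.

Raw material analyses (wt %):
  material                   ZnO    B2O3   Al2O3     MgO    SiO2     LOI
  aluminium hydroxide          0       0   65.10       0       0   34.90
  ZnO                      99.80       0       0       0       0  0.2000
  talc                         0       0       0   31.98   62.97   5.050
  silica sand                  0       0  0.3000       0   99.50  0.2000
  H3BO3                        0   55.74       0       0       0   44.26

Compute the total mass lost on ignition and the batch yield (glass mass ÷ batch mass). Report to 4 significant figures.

LOI loss = 8.364 kg; glass = 69.14 kg; yield = 89.21%

Exact precision is held at each step. In-progress results are rounded to four significant digits wherever printed — exactly one rounding goes into each reported figure; the derived quantities (totals, the yield, ignition loss, glass mass, the five compositions) are recomputed in exact precision from the batch weights per 69.14 kg of glass exactly as shown in the question or the answer.
LOI of each material in turn:
  aluminium hydroxide: 5.333 × 0.3490 = 1.861 kg
  ZnO: 18.37 × 0.002000 = 0.03674 kg
  talc: 20.19 × 0.05050 = 1.020 kg
  silica sand: 21.40 × 0.002000 = 0.04280 kg
  H3BO3: 12.21 × 0.4426 = 5.404 kg
Total LOI = 8.364 kg
Glass = batch − LOI = 77.50 − 8.364 = 69.14 kg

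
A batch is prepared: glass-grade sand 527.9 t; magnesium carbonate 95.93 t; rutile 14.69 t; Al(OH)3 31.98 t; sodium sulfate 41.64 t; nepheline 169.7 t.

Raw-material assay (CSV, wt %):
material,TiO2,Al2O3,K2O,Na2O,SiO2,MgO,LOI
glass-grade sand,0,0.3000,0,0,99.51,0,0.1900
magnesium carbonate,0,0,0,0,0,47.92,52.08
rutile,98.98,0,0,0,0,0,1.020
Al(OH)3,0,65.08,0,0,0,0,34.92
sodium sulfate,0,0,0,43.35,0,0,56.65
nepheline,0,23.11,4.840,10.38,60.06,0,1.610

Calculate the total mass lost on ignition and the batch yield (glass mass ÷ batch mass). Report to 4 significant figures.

LOI loss = 88.60 t; glass = 793.2 t; yield = 89.95%

Each numeric step keeps exact precision from first step to last; mid-chain values are shown, rounded to 4 significant figures, alongside each step; each reported value is rounded a single time; the derived quantities (the totals, LOI, net glass mass, six oxide percentages, the yield) are computed using the weight values for 793.2 t of glass at full float precision, exactly as shown in the problem or the answer.
Per-material ignition loss:
  glass-grade sand: 527.9 × 0.001900 = 1.003 t
  magnesium carbonate: 95.93 × 0.5208 = 49.96 t
  rutile: 14.69 × 0.01020 = 0.1498 t
  Al(OH)3: 31.98 × 0.3492 = 11.17 t
  sodium sulfate: 41.64 × 0.5665 = 23.59 t
  nepheline: 169.7 × 0.01610 = 2.732 t
Total LOI = 88.60 t
Glass = batch − LOI = 881.8 − 88.60 = 793.2 t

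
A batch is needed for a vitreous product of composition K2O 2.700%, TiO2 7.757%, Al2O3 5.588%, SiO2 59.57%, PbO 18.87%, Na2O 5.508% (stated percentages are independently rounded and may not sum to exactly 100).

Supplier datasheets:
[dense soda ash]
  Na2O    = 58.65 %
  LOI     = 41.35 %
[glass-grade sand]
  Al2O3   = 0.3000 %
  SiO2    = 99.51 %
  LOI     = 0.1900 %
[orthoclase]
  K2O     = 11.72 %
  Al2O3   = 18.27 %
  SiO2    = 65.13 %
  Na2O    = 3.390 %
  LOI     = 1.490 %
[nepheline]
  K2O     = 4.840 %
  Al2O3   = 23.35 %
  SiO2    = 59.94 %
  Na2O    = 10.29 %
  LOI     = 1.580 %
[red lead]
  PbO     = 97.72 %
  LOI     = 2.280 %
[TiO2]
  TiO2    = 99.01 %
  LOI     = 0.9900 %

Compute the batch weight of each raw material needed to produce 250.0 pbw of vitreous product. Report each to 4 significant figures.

Each numeric step carries exact precision in every operation — values along the way are printed with 4-significant-figure rounding at each printed step. Each reported number undergoes a single rounding; all derived quantities are carried at exact precision (glass mass, the yield, ignition loss, the six compositions, the totals) using the weight values per 250.0 pbw of glass, exactly as printed in the problem or answer text.
Per-oxide target masses for 250.0 pbw vitreous product:
  K2O: 2.700% × 250.0 = 6.750 pbw
  TiO2: 7.757% × 250.0 = 19.39 pbw
  Al2O3: 5.588% × 250.0 = 13.97 pbw
  SiO2: 59.57% × 250.0 = 148.9 pbw
  PbO: 18.87% × 250.0 = 47.18 pbw
  Na2O: 5.508% × 250.0 = 13.77 pbw
Balance tally, oxide-wise, from the weights as reported, per the basis as stated (target by target, the sums agree inside rounding margins):
  K2O: 49.41·0.1172 + 19.81·0.04840 = 6.750 pbw (target 6.750 pbw)
  TiO2: 19.59·0.9901 = 19.40 pbw (target 19.39 pbw)
  Al2O3: 105.4·0.003000 + 49.41·0.1827 + 19.81·0.2335 = 13.97 pbw (target 13.97 pbw)
  SiO2: 105.4·0.9951 + 49.41·0.6513 + 19.81·0.5994 = 148.9 pbw (target 148.9 pbw)
  PbO: 48.28·0.9772 = 47.18 pbw (target 47.18 pbw)
  Na2O: 17.15·0.5865 + 49.41·0.03390 + 19.81·0.1029 = 13.77 pbw (target 13.77 pbw)
Auditing the glass mass value: whole batch net of LOI = 250.0 pbw (the targets, summed, come to 250.0 pbw; stated basis 250.0 pbw — deltas are rounding alone).
Whole-batch sum: Σ batch = 259.6 pbw; LOI removed, Σ of batch·LOI: 9.636 pbw; glass ÷ batch gives a yield of 96.29%.

Batch per 250.0 pbw vitreous product:
  dense soda ash: 17.15 pbw
  glass-grade sand: 105.4 pbw
  orthoclase: 49.41 pbw
  nepheline: 19.81 pbw
  red lead: 48.28 pbw
  TiO2: 19.59 pbw
Total batch = 259.6 pbw; LOI loss = 9.636 pbw; yield = 96.29%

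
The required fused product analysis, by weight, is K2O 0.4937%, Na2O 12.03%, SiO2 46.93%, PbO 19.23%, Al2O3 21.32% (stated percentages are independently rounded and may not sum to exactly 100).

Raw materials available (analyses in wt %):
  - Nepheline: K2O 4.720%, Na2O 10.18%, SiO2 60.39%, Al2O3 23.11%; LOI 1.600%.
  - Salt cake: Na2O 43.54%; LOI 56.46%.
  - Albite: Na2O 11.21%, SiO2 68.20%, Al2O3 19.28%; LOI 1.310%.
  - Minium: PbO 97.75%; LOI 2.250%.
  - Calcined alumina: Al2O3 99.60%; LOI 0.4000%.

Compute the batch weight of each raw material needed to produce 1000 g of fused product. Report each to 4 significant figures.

Batch per 1000 g fused product:
  Nepheline: 104.6 g
  Salt cake: 98.52 g
  Albite: 595.5 g
  Minium: 196.7 g
  Calcined alumina: 74.51 g
Total batch = 1070 g; LOI loss = 69.82 g; yield = 93.47%

Working values are printed, rounded to 4 significant figures, as written — each numeric step maintains exact precision through every step — each reported number is rounded just once. The derived quantities are recomputed at full float precision (LOI, the five compositions, glass mass, the totals, yield) from the weighed amounts for 1000 g of glass as quoted within problem or answer.
Target oxide masses per 1000 g fused product:
  K2O: 0.4937% × 1000 = 4.937 g
  Na2O: 12.03% × 1000 = 120.3 g
  SiO2: 46.93% × 1000 = 469.3 g
  PbO: 19.23% × 1000 = 192.3 g
  Al2O3: 21.32% × 1000 = 213.2 g
Oxide-by-oxide audit per the reported batch figures, per the basis as stated (target by target, the sums agree net of answer rounding effects):
  K2O: 104.6·0.04720 = 4.937 g (target 4.937 g)
  Na2O: 104.6·0.1018 + 98.52·0.4354 + 595.5·0.1121 = 120.3 g (target 120.3 g)
  SiO2: 104.6·0.6039 + 595.5·0.6820 = 469.3 g (target 469.3 g)
  PbO: 196.7·0.9775 = 192.3 g (target 192.3 g)
  Al2O3: 104.6·0.2311 + 595.5·0.1928 + 74.51·0.9960 = 213.2 g (target 213.2 g)
Glass-mass bookkeeping: batch total minus LOI = 1000 g (targets for the oxides total 1000 g; the stated basis being 1000 g — differing by rounding only).
Batch grand total — Σ batch = 1070 g; Σ batch·LOI gives LOI loss = 69.82 g; yield, glass over the total, = 93.47%.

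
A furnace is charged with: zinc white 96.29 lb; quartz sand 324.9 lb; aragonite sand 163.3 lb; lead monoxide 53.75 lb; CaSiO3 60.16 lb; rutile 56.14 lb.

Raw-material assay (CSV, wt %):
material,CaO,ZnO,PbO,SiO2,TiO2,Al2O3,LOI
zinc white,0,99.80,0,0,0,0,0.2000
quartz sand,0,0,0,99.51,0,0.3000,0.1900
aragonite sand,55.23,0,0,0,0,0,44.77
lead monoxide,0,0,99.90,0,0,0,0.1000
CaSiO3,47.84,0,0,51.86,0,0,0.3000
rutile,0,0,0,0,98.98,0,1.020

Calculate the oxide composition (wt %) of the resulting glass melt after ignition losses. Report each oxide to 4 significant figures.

Intermediates appear rounded to four significant digits alongside each step; the working math carries full float precision in every operation. A single rounding finalizes each reported number. Derived quantities are carried starting from the weights on 679.8 lb of glass in full precision (yield, the totals, net glass mass, ignition loss, the six compositions) as they appear in the question or the answer.
What the batch supplies per oxide:
  CaO: 163.3·0.5523 + 60.16·0.4784 = 119.0 lb
  ZnO: 96.29·0.9980 = 96.10 lb
  PbO: 53.75·0.9990 = 53.70 lb
  SiO2: 324.9·0.9951 + 60.16·0.5186 = 354.5 lb
  TiO2: 56.14·0.9898 = 55.57 lb
  Al2O3: 324.9·0.003000 = 0.9747 lb
LOI: 96.29·0.002000 + 324.9·0.001900 + 163.3·0.4477 + 53.75·0.001000 + 60.16·0.003000 + 56.14·0.01020 = 74.73 lb
batch − LOI leaves glass = 754.5 − 74.73 = 679.8 lb (= Σ oxide masses)
wt %: oxide over glass, times 100

Glass mass = 679.8 lb (batch 754.5 − LOI 74.73).
Composition: CaO 17.50%, ZnO 14.14%, PbO 7.899%, SiO2 52.15%, TiO2 8.174%, Al2O3 0.1434%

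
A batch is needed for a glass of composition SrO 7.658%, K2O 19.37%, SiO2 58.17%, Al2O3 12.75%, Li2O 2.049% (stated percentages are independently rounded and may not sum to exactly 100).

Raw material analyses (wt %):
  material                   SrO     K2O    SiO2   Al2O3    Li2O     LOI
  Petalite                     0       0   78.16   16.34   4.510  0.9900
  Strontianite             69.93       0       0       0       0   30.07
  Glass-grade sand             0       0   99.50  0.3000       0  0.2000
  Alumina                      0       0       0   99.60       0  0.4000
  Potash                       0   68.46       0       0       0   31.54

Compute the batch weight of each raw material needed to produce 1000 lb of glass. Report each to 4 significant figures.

In-progress results appear rounded off to 4 significant figures alongside each step — all internal work holds full precision through the solve — exactly one rounding lands on each reported figure — derived quantities are recomputed starting from the weights on 1000 lb of glass at full precision (totals, the yield, net glass mass, five oxide percentages, ignition loss), exactly as shown in question or answer.
Target masses of each oxide per 1000 lb glass:
  SrO: 7.658% × 1000 = 76.58 lb
  K2O: 19.37% × 1000 = 193.7 lb
  SiO2: 58.17% × 1000 = 581.7 lb
  Al2O3: 12.75% × 1000 = 127.5 lb
  Li2O: 2.049% × 1000 = 20.49 lb
Verifying the oxide balance from the weights as reported, on the stated basis (sums match the target masses given rounding of the digits):
  SrO: 109.5·0.6993 = 76.57 lb (target 76.58 lb)
  K2O: 282.9·0.6846 = 193.7 lb (target 193.7 lb)
  SiO2: 454.3·0.7816 + 227.7·0.9950 = 581.6 lb (target 581.7 lb)
  Al2O3: 454.3·0.1634 + 227.7·0.003000 + 52.79·0.9960 = 127.5 lb (target 127.5 lb)
  Li2O: 454.3·0.04510 = 20.49 lb (target 20.49 lb)
Mass balance on the glass: total batch − LOI = 999.9 lb (summing oxide targets gives 1000 lb; stated basis 1000 lb — rounding explains the deltas).
Batch grand total — Σ batch = 1127 lb; ignition loss, Σ(batch × LOI) = 127.3 lb; the yield ratio, glass ÷ batch: 88.70%.

Batch per 1000 lb glass:
  Petalite: 454.3 lb
  Strontianite: 109.5 lb
  Glass-grade sand: 227.7 lb
  Alumina: 52.79 lb
  Potash: 282.9 lb
Total batch = 1127 lb; LOI loss = 127.3 lb; yield = 88.70%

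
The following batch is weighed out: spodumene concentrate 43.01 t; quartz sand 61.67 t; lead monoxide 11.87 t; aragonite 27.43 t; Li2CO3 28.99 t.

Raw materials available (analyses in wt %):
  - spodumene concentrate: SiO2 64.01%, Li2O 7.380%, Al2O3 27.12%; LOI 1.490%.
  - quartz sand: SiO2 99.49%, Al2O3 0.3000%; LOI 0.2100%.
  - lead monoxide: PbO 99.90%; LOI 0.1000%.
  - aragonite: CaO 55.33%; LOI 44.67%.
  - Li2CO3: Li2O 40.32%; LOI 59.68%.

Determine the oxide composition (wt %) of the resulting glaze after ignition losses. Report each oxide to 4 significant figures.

All arithmetic maintains full precision in all steps — the intermediate values are shown rounded to four significant digits as written — every reported number is rounded once only — the derived quantities, including yield, glass mass, the five compositions, LOI, the totals, are carried starting from the weights on 142.6 t of glass at full float precision, as set out in the problem or the answer.
Oxide-by-oxide delivered mass:
  SiO2: 43.01·0.6401 + 61.67·0.9949 = 88.89 t
  Li2O: 43.01·0.07380 + 28.99·0.4032 = 14.86 t
  PbO: 11.87·0.9990 = 11.86 t
  Al2O3: 43.01·0.2712 + 61.67·0.003000 = 11.85 t
  CaO: 27.43·0.5533 = 15.18 t
LOI: 43.01·0.01490 + 61.67·0.002100 + 11.87·0.001000 + 27.43·0.4467 + 28.99·0.5968 = 30.34 t
Glass = total batch minus LOI = 173.0 − 30.34 = 142.6 t (= the summed oxide contributions)
wt % = oxide mass / glass mass × 100

Glass mass = 142.6 t (batch 173.0 − LOI 30.34).
Composition: SiO2 62.32%, Li2O 10.42%, PbO 8.314%, Al2O3 8.308%, CaO 10.64%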